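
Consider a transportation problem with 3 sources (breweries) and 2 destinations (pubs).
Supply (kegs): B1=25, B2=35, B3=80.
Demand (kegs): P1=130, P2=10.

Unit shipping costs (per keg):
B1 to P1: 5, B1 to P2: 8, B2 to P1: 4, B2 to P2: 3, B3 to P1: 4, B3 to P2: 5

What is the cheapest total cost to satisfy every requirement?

Optimal allocation:
  B1–P1: 25 × 5 = 125
  B2–P1: 25 × 4 = 100
  B2–P2: 10 × 3 = 30
  B3–P1: 80 × 4 = 320
Total = 125 + 100 + 30 + 320 = 575.
(Supply check: B1 ships 25; B2 ships 35; B3 ships 80.)

575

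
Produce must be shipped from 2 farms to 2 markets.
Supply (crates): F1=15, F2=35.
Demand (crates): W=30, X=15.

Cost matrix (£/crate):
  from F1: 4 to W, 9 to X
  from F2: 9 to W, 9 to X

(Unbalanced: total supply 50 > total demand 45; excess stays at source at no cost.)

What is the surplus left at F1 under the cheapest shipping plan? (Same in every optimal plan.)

0

An optimal plan:
  F1->W: 15 × £4 = £60
  F2->W: 15 × £9 = £135
  F2->X: 15 × £9 = £135
Total cost = £330.
F1 ships 15 of its 15, leaving 0.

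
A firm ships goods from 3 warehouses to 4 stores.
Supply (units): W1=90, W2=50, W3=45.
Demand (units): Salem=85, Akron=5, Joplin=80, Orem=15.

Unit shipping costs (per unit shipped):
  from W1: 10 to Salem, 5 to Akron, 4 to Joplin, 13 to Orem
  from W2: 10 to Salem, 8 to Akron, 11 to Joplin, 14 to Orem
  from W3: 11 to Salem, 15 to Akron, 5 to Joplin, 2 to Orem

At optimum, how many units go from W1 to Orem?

Solving gives:
  W1 to Salem: 5 × 10 = 50
  W1 to Akron: 5 × 5 = 25
  W1 to Joplin: 80 × 4 = 320
  W2 to Salem: 50 × 10 = 500
  W3 to Salem: 30 × 11 = 330
  W3 to Orem: 15 × 2 = 30
Total cost = 1255.
The route W1→Orem is not used.

0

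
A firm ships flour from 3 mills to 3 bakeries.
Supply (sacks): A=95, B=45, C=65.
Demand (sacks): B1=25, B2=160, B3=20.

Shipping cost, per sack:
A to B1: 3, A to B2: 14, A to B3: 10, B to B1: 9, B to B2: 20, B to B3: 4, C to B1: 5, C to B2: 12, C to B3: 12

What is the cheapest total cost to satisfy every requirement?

A cheapest plan:
  A→B2: 95 sacks
  B→B1: 25 sacks
  B→B3: 20 sacks
  C→B2: 65 sacks
Total cost = 2415.
(Supply check: A ships 95; B ships 45; C ships 65.)

2415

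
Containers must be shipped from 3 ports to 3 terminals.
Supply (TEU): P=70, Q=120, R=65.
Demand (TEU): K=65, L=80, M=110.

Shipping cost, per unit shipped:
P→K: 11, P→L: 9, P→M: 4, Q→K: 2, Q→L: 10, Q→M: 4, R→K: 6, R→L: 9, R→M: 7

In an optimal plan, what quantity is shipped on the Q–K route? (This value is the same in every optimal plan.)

The minimum-cost plan:
  P–L: 15 × 9 = 135
  P–M: 55 × 4 = 220
  Q–K: 65 × 2 = 130
  Q–M: 55 × 4 = 220
  R–L: 65 × 9 = 585
Total cost = 1290.
So Q→K carries 65 TEU.

65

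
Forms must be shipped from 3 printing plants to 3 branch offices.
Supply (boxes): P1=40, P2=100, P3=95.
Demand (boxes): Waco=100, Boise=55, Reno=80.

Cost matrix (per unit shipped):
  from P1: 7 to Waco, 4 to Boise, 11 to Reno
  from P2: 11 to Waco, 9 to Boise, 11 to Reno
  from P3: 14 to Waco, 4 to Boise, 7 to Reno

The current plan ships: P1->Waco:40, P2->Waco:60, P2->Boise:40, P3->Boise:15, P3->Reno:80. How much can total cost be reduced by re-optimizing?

40

Current plan cost = 40·7 + 60·11 + 40·9 + 15·4 + 80·7 = 1920.
Optimal plan:
  P1 to Boise: 40 boxes
  P2 to Waco: 100 boxes
  P3 to Boise: 15 boxes
  P3 to Reno: 80 boxes
Optimal cost = 1880.
Saving = 1920 − 1880 = 40.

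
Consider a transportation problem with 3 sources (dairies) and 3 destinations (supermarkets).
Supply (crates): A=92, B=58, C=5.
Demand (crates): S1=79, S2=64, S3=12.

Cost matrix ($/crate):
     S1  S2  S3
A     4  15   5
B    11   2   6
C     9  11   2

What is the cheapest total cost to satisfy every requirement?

562

Optimal allocation:
  A to S1: 79 crates
  A to S2: 1 crates
  A to S3: 12 crates
  B to S2: 58 crates
  C to S2: 5 crates
Total cost = $562.
(Supply check: A ships 92; B ships 58; C ships 5.)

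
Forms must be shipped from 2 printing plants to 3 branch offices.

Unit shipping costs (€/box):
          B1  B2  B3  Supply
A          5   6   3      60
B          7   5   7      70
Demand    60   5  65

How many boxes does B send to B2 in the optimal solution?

5

The minimum-cost plan:
  A->B3: 60 × €3 = €180
  B->B1: 60 × €7 = €420
  B->B2: 5 × €5 = €25
  B->B3: 5 × €7 = €35
Total cost = €660.
So B→B2 carries 5 boxes.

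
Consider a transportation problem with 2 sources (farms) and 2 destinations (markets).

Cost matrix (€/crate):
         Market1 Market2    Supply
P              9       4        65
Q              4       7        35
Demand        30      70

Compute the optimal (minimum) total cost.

Optimal allocation:
  P→Market2: 65 × €4 = €260
  Q→Market1: 30 × €4 = €120
  Q→Market2: 5 × €7 = €35
Total = 260 + 120 + 35 = €415.

415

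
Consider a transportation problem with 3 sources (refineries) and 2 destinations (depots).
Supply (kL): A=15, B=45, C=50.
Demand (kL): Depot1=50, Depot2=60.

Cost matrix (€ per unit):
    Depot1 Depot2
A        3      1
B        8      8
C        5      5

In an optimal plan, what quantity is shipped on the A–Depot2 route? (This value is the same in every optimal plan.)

15

Optimal shipments:
  A->Depot2: 15 × €1 = €15
  B->Depot1: 45 × €8 = €360
  C->Depot1: 5 × €5 = €25
  C->Depot2: 45 × €5 = €225
Total cost = €625.
So A→Depot2 carries 15 kL.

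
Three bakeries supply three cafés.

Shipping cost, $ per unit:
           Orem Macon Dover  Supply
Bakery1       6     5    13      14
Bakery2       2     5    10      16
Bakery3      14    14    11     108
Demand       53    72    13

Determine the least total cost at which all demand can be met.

1575

A cheapest plan:
  Bakery1 to Macon: 14 × $5 = $70
  Bakery2 to Orem: 16 × $2 = $32
  Bakery3 to Orem: 37 × $14 = $518
  Bakery3 to Macon: 58 × $14 = $812
  Bakery3 to Dover: 13 × $11 = $143
Total = 70 + 32 + 518 + 812 + 143 = $1575.
(Supply check: Bakery1 ships 14; Bakery2 ships 16; Bakery3 ships 108.)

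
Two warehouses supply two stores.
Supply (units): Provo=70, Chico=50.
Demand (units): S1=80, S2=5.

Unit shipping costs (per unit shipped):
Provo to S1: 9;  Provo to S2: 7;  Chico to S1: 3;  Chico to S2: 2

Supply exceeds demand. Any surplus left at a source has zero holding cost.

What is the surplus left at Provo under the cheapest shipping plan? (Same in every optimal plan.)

An optimal plan:
  Provo to S1: 30 units
  Provo to S2: 5 units
  Chico to S1: 50 units
Total cost = 455.
Provo ships 35 of its 70, leaving 35.

35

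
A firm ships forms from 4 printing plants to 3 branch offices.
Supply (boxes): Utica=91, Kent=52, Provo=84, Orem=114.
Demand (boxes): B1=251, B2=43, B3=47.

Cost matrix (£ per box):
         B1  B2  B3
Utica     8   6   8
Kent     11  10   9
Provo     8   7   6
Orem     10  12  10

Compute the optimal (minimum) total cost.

2932

One minimum-cost allocation:
  Utica->B1: 48 × £8 = £384
  Utica->B2: 43 × £6 = £258
  Kent->B1: 5 × £11 = £55
  Kent->B3: 47 × £9 = £423
  Provo->B1: 84 × £8 = £672
  Orem->B1: 114 × £10 = £1140
Total = 384 + 258 + 55 + 423 + 672 + 1140 = £2932.
(Supply check: Utica ships 91; Kent ships 52; Provo ships 84; Orem ships 114.)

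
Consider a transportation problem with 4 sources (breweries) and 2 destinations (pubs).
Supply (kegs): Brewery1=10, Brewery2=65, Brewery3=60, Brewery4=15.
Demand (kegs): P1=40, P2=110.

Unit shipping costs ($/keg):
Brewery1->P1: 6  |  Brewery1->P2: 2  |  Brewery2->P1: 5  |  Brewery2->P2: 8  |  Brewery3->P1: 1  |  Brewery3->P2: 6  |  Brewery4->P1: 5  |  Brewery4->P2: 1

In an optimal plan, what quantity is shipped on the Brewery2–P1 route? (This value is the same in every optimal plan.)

Optimal shipments:
  Brewery1->P2: 10 × $2 = $20
  Brewery2->P2: 65 × $8 = $520
  Brewery3->P1: 40 × $1 = $40
  Brewery3->P2: 20 × $6 = $120
  Brewery4->P2: 15 × $1 = $15
Total cost = $715.
The route Brewery2→P1 is not used.

0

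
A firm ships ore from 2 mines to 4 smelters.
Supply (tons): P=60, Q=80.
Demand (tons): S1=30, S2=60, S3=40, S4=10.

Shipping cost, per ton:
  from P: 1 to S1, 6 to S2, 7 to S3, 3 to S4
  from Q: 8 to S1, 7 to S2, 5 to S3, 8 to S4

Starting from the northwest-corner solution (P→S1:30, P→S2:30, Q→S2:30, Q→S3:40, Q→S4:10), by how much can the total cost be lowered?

40

Current plan cost = 30·1 + 30·6 + 30·7 + 40·5 + 10·8 = 700.
Optimal plan:
  P–S1: 30 × 1 = 30
  P–S2: 20 × 6 = 120
  P–S4: 10 × 3 = 30
  Q–S2: 40 × 7 = 280
  Q–S3: 40 × 5 = 200
Optimal cost = 660.
Saving = 700 − 660 = 40.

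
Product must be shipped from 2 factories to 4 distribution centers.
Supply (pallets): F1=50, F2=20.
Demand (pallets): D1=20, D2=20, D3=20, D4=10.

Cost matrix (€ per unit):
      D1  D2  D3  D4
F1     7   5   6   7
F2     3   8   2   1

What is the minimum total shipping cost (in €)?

Optimal allocation:
  F1->D1: 20 × €7 = €140
  F1->D2: 20 × €5 = €100
  F1->D3: 10 × €6 = €60
  F2->D3: 10 × €2 = €20
  F2->D4: 10 × €1 = €10
Total = 140 + 100 + 60 + 20 + 10 = €330.
(Supply check: F1 ships 50; F2 ships 20.)

330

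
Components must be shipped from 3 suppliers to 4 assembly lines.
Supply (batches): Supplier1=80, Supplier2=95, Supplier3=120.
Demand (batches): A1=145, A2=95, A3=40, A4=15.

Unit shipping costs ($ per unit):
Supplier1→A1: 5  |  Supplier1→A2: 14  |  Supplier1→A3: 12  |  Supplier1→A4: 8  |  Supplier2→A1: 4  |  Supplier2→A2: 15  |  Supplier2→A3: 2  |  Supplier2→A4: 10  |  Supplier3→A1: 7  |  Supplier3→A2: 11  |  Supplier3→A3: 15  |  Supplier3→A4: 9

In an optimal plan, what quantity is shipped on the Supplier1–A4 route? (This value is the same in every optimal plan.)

0

Optimal shipments:
  Supplier1–A1: 80 × $5 = $400
  Supplier2–A1: 55 × $4 = $220
  Supplier2–A3: 40 × $2 = $80
  Supplier3–A1: 10 × $7 = $70
  Supplier3–A2: 95 × $11 = $1045
  Supplier3–A4: 15 × $9 = $135
Total cost = $1950.
The route Supplier1→A4 is not used.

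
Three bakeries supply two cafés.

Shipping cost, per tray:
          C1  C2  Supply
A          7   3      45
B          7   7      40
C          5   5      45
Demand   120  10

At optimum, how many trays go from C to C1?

Solving gives:
  A->C1: 35 × 7 = 245
  A->C2: 10 × 3 = 30
  B->C1: 40 × 7 = 280
  C->C1: 45 × 5 = 225
Total cost = 780.
So C→C1 carries 45 trays.

45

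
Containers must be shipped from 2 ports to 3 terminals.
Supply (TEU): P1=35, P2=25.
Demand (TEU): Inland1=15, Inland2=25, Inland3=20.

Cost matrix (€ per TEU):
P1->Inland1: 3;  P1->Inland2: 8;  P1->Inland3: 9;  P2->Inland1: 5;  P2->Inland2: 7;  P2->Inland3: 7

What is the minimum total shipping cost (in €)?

380

Optimal allocation:
  P1–Inland1: 15 × €3 = €45
  P1–Inland2: 20 × €8 = €160
  P2–Inland2: 5 × €7 = €35
  P2–Inland3: 20 × €7 = €140
Total = 45 + 160 + 35 + 140 = €380.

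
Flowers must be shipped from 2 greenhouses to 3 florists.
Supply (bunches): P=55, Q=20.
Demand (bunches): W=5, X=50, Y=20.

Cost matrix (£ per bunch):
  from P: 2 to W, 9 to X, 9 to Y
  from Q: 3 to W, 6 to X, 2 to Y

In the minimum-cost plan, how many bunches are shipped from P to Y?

Solving gives:
  P–W: 5 × £2 = £10
  P–X: 50 × £9 = £450
  Q–Y: 20 × £2 = £40
Total cost = £500.
The route P→Y is not used.

0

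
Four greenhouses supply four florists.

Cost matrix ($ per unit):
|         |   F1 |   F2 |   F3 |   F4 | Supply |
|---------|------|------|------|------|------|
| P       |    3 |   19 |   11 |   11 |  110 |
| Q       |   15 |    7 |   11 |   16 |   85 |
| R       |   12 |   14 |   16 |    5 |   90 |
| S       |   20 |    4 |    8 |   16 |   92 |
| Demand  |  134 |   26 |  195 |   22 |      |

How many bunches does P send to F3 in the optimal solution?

The minimum-cost plan:
  P–F1: 110 × $3 = $330
  Q–F2: 26 × $7 = $182
  Q–F3: 59 × $11 = $649
  R–F1: 24 × $12 = $288
  R–F3: 44 × $16 = $704
  R–F4: 22 × $5 = $110
  S–F3: 92 × $8 = $736
Total cost = $2999.
The route P→F3 is not used.

0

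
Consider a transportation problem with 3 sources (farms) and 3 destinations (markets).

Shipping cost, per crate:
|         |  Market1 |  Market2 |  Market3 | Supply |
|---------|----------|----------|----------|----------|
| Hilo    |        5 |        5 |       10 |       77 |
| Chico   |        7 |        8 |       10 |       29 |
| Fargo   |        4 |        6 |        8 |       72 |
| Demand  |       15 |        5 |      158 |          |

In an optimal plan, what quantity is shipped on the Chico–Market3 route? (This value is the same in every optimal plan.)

29

The minimum-cost plan:
  Hilo to Market1: 15 × 5 = 75
  Hilo to Market2: 5 × 5 = 25
  Hilo to Market3: 57 × 10 = 570
  Chico to Market3: 29 × 10 = 290
  Fargo to Market3: 72 × 8 = 576
Total cost = 1536.
So Chico→Market3 carries 29 crates.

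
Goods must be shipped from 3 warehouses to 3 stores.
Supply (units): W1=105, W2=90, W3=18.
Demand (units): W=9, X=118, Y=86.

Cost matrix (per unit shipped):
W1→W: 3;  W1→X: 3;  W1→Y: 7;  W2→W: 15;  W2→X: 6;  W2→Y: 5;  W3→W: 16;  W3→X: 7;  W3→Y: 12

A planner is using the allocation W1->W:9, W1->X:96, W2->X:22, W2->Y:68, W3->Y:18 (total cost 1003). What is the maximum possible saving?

Current plan cost = 9·3 + 96·3 + 22·6 + 68·5 + 18·12 = 1003.
Optimal plan:
  W1 to W: 9 × 3 = 27
  W1 to X: 96 × 3 = 288
  W2 to X: 4 × 6 = 24
  W2 to Y: 86 × 5 = 430
  W3 to X: 18 × 7 = 126
Optimal cost = 895.
Saving = 1003 − 895 = 108.

108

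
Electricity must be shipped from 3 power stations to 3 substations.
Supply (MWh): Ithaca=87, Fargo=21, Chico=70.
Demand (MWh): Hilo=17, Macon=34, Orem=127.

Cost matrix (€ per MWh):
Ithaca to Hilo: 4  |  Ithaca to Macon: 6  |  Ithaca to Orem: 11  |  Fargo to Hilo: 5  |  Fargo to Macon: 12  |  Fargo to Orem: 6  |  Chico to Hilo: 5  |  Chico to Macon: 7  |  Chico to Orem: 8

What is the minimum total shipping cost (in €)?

One minimum-cost allocation:
  Ithaca->Hilo: 17 × €4 = €68
  Ithaca->Macon: 34 × €6 = €204
  Ithaca->Orem: 36 × €11 = €396
  Fargo->Orem: 21 × €6 = €126
  Chico->Orem: 70 × €8 = €560
Total = 68 + 204 + 396 + 126 + 560 = €1354.
(Supply check: Ithaca ships 87; Fargo ships 21; Chico ships 70.)

1354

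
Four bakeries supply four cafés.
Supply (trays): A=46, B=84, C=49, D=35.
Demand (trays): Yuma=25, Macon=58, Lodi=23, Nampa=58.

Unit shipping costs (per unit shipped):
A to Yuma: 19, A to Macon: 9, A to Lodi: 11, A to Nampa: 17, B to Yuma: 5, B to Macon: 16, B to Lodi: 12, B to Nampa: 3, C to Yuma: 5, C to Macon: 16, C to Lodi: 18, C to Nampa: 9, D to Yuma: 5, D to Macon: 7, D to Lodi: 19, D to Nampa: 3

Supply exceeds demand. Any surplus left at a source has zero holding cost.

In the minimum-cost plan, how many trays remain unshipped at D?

Minimum-cost shipments:
  A to Macon: 23 trays
  A to Lodi: 23 trays
  B to Yuma: 25 trays
  B to Nampa: 58 trays
  D to Macon: 35 trays
Total cost = 1004.
D ships 35 of its 35, leaving 0.

0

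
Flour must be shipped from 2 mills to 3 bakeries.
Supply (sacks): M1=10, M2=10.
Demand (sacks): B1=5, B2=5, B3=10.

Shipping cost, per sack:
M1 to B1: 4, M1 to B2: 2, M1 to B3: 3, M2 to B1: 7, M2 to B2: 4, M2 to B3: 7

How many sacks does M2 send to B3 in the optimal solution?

0

The minimum-cost plan:
  M1 to B3: 10 sacks
  M2 to B1: 5 sacks
  M2 to B2: 5 sacks
Total cost = 85.
The route M2→B3 is not used.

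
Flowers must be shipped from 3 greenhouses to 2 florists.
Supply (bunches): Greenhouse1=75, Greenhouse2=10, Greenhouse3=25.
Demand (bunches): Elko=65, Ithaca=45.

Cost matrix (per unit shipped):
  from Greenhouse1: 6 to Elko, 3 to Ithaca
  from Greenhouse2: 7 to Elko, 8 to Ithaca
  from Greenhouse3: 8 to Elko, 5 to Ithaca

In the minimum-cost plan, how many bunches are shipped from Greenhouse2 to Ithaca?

Solving gives:
  Greenhouse1→Elko: 30 × 6 = 180
  Greenhouse1→Ithaca: 45 × 3 = 135
  Greenhouse2→Elko: 10 × 7 = 70
  Greenhouse3→Elko: 25 × 8 = 200
Total cost = 585.
The route Greenhouse2→Ithaca is not used.

0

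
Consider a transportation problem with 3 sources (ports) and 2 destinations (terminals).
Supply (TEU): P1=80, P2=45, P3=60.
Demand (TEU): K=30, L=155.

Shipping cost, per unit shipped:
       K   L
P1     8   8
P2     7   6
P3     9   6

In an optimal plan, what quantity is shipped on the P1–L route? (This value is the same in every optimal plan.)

50

Optimal shipments:
  P1 to K: 30 × 8 = 240
  P1 to L: 50 × 8 = 400
  P2 to L: 45 × 6 = 270
  P3 to L: 60 × 6 = 360
Total cost = 1270.
So P1→L carries 50 TEU.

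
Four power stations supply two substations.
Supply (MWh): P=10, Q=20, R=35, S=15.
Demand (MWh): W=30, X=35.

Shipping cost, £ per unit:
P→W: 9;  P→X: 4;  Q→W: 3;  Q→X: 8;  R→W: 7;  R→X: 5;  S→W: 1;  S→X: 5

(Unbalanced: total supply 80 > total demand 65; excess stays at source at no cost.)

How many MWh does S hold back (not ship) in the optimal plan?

An optimal plan:
  P to X: 10 × £4 = £40
  Q to W: 15 × £3 = £45
  R to X: 25 × £5 = £125
  S to W: 15 × £1 = £15
Total cost = £225.
S ships 15 of its 15, leaving 0.

0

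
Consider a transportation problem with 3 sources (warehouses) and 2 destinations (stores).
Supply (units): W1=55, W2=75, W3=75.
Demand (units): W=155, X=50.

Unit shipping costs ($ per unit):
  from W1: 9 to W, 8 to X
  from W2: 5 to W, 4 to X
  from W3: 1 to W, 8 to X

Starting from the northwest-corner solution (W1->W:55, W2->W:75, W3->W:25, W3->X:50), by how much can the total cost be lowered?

400

Current plan cost = 55·9 + 75·5 + 25·1 + 50·8 = $1295.
Optimal plan:
  W1→W: 5 units
  W1→X: 50 units
  W2→W: 75 units
  W3→W: 75 units
Optimal cost = $895.
Saving = 1295 − 895 = $400.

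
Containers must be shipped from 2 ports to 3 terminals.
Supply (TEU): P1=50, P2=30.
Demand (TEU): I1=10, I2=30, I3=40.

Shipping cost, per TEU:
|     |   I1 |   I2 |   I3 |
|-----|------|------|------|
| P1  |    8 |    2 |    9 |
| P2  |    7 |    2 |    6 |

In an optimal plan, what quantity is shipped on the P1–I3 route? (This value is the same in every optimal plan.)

10

The minimum-cost plan:
  P1–I1: 10 × 8 = 80
  P1–I2: 30 × 2 = 60
  P1–I3: 10 × 9 = 90
  P2–I3: 30 × 6 = 180
Total cost = 410.
So P1→I3 carries 10 TEU.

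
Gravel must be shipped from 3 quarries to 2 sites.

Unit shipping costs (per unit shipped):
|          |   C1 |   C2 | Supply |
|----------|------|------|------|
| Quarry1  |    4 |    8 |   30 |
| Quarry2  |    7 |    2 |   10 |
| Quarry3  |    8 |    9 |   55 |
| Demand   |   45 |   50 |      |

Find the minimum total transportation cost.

One minimum-cost allocation:
  Quarry1->C1: 30 × 4 = 120
  Quarry2->C2: 10 × 2 = 20
  Quarry3->C1: 15 × 8 = 120
  Quarry3->C2: 40 × 9 = 360
Total = 120 + 20 + 120 + 360 = 620.

620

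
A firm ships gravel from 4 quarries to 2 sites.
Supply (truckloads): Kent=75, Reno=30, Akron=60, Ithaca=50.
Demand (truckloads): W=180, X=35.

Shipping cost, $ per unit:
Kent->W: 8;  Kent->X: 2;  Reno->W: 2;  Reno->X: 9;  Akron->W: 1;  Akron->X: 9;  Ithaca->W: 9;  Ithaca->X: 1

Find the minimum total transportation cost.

An optimal shipping plan:
  Kent to W: 75 × $8 = $600
  Reno to W: 30 × $2 = $60
  Akron to W: 60 × $1 = $60
  Ithaca to W: 15 × $9 = $135
  Ithaca to X: 35 × $1 = $35
Total = 600 + 60 + 60 + 135 + 35 = $890.

890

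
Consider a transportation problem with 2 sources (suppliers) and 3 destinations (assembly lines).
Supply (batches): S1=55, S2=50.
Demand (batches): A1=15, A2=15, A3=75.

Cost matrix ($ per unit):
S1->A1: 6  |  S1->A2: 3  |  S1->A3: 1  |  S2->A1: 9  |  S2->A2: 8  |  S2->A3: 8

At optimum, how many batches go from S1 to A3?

The minimum-cost plan:
  S1→A3: 55 × $1 = $55
  S2→A1: 15 × $9 = $135
  S2→A2: 15 × $8 = $120
  S2→A3: 20 × $8 = $160
Total cost = $470.
So S1→A3 carries 55 batches.

55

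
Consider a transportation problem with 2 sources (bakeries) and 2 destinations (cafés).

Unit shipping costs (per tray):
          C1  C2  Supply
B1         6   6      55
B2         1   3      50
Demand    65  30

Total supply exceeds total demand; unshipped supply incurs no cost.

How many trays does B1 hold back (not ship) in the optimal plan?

10

An optimal plan:
  B1 to C1: 15 trays
  B1 to C2: 30 trays
  B2 to C1: 50 trays
Total cost = 320.
B1 ships 45 of its 55, leaving 10.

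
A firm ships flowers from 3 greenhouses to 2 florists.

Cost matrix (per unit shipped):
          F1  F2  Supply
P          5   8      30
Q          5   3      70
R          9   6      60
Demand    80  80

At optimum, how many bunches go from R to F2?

Solving gives:
  P→F1: 30 × 5 = 150
  Q→F1: 50 × 5 = 250
  Q→F2: 20 × 3 = 60
  R→F2: 60 × 6 = 360
Total cost = 820.
So R→F2 carries 60 bunches.

60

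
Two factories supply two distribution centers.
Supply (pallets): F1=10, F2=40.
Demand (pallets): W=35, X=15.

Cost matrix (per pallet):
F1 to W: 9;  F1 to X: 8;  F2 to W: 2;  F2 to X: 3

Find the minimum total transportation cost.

An optimal shipping plan:
  F1 to X: 10 × 8 = 80
  F2 to W: 35 × 2 = 70
  F2 to X: 5 × 3 = 15
Total = 80 + 70 + 15 = 165.

165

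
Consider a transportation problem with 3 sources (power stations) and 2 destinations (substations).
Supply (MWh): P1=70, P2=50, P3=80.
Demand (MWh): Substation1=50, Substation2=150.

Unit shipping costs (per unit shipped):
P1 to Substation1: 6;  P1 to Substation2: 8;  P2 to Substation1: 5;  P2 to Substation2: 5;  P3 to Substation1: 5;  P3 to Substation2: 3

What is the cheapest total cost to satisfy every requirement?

950

An optimal shipping plan:
  P1–Substation1: 50 × 6 = 300
  P1–Substation2: 20 × 8 = 160
  P2–Substation2: 50 × 5 = 250
  P3–Substation2: 80 × 3 = 240
Total = 300 + 160 + 250 + 240 = 950.
(Supply check: P1 ships 70; P2 ships 50; P3 ships 80.)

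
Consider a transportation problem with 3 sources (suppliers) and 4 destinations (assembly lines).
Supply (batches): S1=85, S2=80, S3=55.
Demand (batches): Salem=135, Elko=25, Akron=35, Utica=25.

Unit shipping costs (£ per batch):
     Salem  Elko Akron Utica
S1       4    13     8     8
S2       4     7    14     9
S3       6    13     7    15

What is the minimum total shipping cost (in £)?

1200

A cheapest plan:
  S1→Salem: 60 × £4 = £240
  S1→Utica: 25 × £8 = £200
  S2→Salem: 55 × £4 = £220
  S2→Elko: 25 × £7 = £175
  S3→Salem: 20 × £6 = £120
  S3→Akron: 35 × £7 = £245
Total = 240 + 200 + 220 + 175 + 120 + 245 = £1200.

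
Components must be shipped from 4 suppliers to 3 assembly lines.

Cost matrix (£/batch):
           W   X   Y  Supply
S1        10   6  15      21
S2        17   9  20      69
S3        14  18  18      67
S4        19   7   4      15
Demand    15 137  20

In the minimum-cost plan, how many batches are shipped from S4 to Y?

15

Optimal shipments:
  S1–X: 21 × £6 = £126
  S2–X: 69 × £9 = £621
  S3–W: 15 × £14 = £210
  S3–X: 47 × £18 = £846
  S3–Y: 5 × £18 = £90
  S4–Y: 15 × £4 = £60
Total cost = £1953.
So S4→Y carries 15 batches.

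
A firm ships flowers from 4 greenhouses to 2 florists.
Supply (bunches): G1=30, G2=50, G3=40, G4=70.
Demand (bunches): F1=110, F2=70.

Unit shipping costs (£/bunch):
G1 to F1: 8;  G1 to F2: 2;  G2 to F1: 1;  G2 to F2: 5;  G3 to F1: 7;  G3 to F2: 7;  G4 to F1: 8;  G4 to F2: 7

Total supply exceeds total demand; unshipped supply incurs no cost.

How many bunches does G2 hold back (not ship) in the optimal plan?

Minimum-cost shipments:
  G1 to F2: 30 × £2 = £60
  G2 to F1: 50 × £1 = £50
  G3 to F1: 40 × £7 = £280
  G4 to F1: 20 × £8 = £160
  G4 to F2: 40 × £7 = £280
Total cost = £830.
G2 ships 50 of its 50, leaving 0.

0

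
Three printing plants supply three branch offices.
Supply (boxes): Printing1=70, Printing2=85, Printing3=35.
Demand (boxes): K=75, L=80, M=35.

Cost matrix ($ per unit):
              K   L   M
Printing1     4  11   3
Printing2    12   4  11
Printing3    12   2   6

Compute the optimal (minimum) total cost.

One minimum-cost allocation:
  Printing1–K: 70 boxes
  Printing2–K: 5 boxes
  Printing2–L: 80 boxes
  Printing3–M: 35 boxes
Total cost = $870.

870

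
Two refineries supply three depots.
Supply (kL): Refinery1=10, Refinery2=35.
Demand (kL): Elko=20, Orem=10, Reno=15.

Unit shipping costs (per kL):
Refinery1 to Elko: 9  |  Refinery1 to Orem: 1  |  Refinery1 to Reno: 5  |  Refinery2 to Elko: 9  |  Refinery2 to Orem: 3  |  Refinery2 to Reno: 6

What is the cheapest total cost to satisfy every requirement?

A cheapest plan:
  Refinery1->Orem: 10 × 1 = 10
  Refinery2->Elko: 20 × 9 = 180
  Refinery2->Reno: 15 × 6 = 90
Total = 10 + 180 + 90 = 280.

280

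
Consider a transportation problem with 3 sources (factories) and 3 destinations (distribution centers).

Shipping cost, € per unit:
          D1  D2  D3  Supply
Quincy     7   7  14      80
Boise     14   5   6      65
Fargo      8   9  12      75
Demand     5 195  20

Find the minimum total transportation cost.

1575

A cheapest plan:
  Quincy->D2: 80 × €7 = €560
  Boise->D2: 45 × €5 = €225
  Boise->D3: 20 × €6 = €120
  Fargo->D1: 5 × €8 = €40
  Fargo->D2: 70 × €9 = €630
Total = 560 + 225 + 120 + 40 + 630 = €1575.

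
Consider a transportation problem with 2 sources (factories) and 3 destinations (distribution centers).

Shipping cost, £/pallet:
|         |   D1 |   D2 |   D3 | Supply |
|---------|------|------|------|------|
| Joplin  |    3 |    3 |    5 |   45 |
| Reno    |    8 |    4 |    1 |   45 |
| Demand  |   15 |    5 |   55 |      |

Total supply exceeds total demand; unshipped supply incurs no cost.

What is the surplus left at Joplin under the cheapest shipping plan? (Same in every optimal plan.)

15

Minimum-cost shipments:
  Joplin–D1: 15 × £3 = £45
  Joplin–D2: 5 × £3 = £15
  Joplin–D3: 10 × £5 = £50
  Reno–D3: 45 × £1 = £45
Total cost = £155.
Joplin ships 30 of its 45, leaving 15.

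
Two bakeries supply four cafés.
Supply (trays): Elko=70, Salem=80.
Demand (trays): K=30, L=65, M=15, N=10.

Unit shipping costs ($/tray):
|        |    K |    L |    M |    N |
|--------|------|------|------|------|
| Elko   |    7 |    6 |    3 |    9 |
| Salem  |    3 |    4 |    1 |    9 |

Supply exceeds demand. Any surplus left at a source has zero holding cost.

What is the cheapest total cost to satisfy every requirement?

A cheapest plan:
  Elko→L: 30 × $6 = $180
  Elko→N: 10 × $9 = $90
  Salem→K: 30 × $3 = $90
  Salem→L: 35 × $4 = $140
  Salem→M: 15 × $1 = $15
Total = 180 + 90 + 90 + 140 + 15 = $515.

515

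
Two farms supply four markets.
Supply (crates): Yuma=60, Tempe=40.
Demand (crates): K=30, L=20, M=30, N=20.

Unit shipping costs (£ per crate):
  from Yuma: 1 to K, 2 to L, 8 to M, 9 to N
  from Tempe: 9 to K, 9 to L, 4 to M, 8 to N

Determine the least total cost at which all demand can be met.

360

A cheapest plan:
  Yuma to K: 30 × £1 = £30
  Yuma to L: 20 × £2 = £40
  Yuma to N: 10 × £9 = £90
  Tempe to M: 30 × £4 = £120
  Tempe to N: 10 × £8 = £80
Total = 30 + 40 + 90 + 120 + 80 = £360.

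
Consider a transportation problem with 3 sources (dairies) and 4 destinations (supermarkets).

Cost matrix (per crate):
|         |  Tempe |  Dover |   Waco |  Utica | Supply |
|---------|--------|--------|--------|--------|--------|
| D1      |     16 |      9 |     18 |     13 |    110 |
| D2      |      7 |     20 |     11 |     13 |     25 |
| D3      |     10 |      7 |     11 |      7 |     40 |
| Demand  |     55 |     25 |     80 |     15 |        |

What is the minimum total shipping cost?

2235

An optimal shipping plan:
  D1→Tempe: 30 × 16 = 480
  D1→Dover: 25 × 9 = 225
  D1→Waco: 40 × 18 = 720
  D1→Utica: 15 × 13 = 195
  D2→Tempe: 25 × 7 = 175
  D3→Waco: 40 × 11 = 440
Total = 480 + 225 + 720 + 195 + 175 + 440 = 2235.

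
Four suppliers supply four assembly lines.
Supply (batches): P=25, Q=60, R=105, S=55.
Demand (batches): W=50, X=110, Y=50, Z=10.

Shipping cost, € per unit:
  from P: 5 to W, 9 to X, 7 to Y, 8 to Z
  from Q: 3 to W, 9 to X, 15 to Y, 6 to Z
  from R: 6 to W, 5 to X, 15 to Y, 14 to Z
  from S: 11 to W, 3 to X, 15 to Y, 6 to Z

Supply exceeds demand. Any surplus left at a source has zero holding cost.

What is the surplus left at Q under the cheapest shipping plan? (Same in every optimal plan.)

An optimal plan:
  P to Y: 25 × €7 = €175
  Q to W: 50 × €3 = €150
  Q to Z: 10 × €6 = €60
  R to X: 55 × €5 = €275
  R to Y: 25 × €15 = €375
  S to X: 55 × €3 = €165
Total cost = €1200.
Q ships 60 of its 60, leaving 0.

0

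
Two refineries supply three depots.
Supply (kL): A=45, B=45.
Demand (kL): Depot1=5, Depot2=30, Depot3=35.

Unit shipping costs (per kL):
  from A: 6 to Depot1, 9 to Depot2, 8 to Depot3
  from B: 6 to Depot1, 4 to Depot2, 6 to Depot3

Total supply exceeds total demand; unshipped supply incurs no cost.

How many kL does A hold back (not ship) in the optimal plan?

20

An optimal plan:
  A to Depot1: 5 × 6 = 30
  A to Depot3: 20 × 8 = 160
  B to Depot2: 30 × 4 = 120
  B to Depot3: 15 × 6 = 90
Total cost = 400.
A ships 25 of its 45, leaving 20.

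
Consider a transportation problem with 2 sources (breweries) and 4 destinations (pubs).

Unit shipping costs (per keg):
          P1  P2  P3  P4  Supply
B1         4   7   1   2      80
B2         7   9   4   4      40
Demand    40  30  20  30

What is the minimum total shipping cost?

530

One minimum-cost allocation:
  B1 to P1: 40 kegs
  B1 to P2: 20 kegs
  B1 to P3: 20 kegs
  B2 to P2: 10 kegs
  B2 to P4: 30 kegs
Total cost = 530.
(Supply check: B1 ships 80; B2 ships 40.)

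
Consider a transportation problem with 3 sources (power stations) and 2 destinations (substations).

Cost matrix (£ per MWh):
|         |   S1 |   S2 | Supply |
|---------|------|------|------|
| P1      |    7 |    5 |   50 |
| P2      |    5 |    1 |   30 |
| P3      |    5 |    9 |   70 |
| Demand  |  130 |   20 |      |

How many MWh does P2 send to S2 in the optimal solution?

20

Optimal shipments:
  P1->S1: 50 × £7 = £350
  P2->S1: 10 × £5 = £50
  P2->S2: 20 × £1 = £20
  P3->S1: 70 × £5 = £350
Total cost = £770.
So P2→S2 carries 20 MWh.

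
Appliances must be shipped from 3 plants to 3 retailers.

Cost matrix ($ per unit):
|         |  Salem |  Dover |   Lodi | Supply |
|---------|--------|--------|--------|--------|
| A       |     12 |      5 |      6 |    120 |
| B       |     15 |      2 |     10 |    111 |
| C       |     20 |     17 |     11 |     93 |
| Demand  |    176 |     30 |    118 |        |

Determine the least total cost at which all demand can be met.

3588

One minimum-cost allocation:
  A–Salem: 95 units
  A–Lodi: 25 units
  B–Salem: 81 units
  B–Dover: 30 units
  C–Lodi: 93 units
Total cost = $3588.
(Supply check: A ships 120; B ships 111; C ships 93.)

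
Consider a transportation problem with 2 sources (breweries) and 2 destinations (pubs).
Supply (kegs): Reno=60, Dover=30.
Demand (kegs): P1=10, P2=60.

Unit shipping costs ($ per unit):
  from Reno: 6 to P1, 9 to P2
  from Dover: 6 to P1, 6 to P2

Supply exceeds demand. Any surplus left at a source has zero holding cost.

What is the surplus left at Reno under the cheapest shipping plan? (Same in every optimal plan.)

20

An optimal plan:
  Reno→P1: 10 × $6 = $60
  Reno→P2: 30 × $9 = $270
  Dover→P2: 30 × $6 = $180
Total cost = $510.
Reno ships 40 of its 60, leaving 20.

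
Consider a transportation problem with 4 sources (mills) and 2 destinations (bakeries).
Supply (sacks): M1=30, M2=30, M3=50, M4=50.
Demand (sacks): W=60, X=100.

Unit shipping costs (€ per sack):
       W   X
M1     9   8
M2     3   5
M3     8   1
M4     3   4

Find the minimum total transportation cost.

550

Optimal allocation:
  M1–X: 30 × €8 = €240
  M2–W: 30 × €3 = €90
  M3–X: 50 × €1 = €50
  M4–W: 30 × €3 = €90
  M4–X: 20 × €4 = €80
Total = 240 + 90 + 50 + 90 + 80 = €550.
(Supply check: M1 ships 30; M2 ships 30; M3 ships 50; M4 ships 50.)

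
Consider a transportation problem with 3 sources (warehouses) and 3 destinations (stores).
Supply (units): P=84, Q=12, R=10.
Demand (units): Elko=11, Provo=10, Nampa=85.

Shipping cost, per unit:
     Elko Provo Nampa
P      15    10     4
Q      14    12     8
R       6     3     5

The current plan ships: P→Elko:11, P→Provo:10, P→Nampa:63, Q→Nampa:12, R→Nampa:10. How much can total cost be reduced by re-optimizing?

Current plan cost = 11·15 + 10·10 + 63·4 + 12·8 + 10·5 = 663.
Optimal plan:
  P->Nampa: 84 units
  Q->Elko: 11 units
  Q->Nampa: 1 units
  R->Provo: 10 units
Optimal cost = 528.
Saving = 663 − 528 = 135.

135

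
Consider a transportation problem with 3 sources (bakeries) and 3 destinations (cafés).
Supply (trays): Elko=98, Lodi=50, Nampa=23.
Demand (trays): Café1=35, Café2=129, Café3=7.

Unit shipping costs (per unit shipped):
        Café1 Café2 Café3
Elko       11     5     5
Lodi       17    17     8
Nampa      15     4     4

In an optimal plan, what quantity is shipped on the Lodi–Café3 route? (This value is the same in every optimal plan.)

The minimum-cost plan:
  Elko->Café2: 98 × 5 = 490
  Lodi->Café1: 35 × 17 = 595
  Lodi->Café2: 8 × 17 = 136
  Lodi->Café3: 7 × 8 = 56
  Nampa->Café2: 23 × 4 = 92
Total cost = 1369.
So Lodi→Café3 carries 7 trays.

7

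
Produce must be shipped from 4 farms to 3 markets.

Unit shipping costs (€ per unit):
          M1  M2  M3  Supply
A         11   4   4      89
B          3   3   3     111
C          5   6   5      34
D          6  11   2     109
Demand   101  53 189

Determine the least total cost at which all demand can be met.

1077

One minimum-cost allocation:
  A→M2: 53 × €4 = €212
  A→M3: 36 × €4 = €144
  B→M1: 67 × €3 = €201
  B→M3: 44 × €3 = €132
  C→M1: 34 × €5 = €170
  D→M3: 109 × €2 = €218
Total = 212 + 144 + 201 + 132 + 170 + 218 = €1077.
(Supply check: A ships 89; B ships 111; C ships 34; D ships 109.)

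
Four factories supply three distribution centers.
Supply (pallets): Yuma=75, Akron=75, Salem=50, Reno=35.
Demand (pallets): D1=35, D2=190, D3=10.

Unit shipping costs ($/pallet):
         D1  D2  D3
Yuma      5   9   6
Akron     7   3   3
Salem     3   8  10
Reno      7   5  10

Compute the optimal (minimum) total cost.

Optimal allocation:
  Yuma–D2: 65 × $9 = $585
  Yuma–D3: 10 × $6 = $60
  Akron–D2: 75 × $3 = $225
  Salem–D1: 35 × $3 = $105
  Salem–D2: 15 × $8 = $120
  Reno–D2: 35 × $5 = $175
Total = 585 + 60 + 225 + 105 + 120 + 175 = $1270.

1270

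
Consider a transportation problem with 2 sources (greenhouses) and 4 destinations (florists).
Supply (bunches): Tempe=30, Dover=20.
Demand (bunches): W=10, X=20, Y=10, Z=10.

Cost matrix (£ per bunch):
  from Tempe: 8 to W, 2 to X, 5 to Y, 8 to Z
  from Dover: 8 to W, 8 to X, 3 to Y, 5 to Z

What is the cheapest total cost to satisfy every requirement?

200

Optimal allocation:
  Tempe->W: 10 × £8 = £80
  Tempe->X: 20 × £2 = £40
  Dover->Y: 10 × £3 = £30
  Dover->Z: 10 × £5 = £50
Total = 80 + 40 + 30 + 50 = £200.
(Supply check: Tempe ships 30; Dover ships 20.)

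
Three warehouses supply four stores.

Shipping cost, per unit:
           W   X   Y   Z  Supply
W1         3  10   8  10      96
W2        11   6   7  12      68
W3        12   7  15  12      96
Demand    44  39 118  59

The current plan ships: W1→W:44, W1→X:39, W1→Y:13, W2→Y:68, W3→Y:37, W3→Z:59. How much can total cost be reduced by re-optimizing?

380

Current plan cost = 44·3 + 39·10 + 13·8 + 68·7 + 37·15 + 59·12 = 2365.
Optimal plan:
  W1→W: 44 units
  W1→Y: 50 units
  W1→Z: 2 units
  W2→Y: 68 units
  W3→X: 39 units
  W3→Z: 57 units
Optimal cost = 1985.
Saving = 2365 − 1985 = 380.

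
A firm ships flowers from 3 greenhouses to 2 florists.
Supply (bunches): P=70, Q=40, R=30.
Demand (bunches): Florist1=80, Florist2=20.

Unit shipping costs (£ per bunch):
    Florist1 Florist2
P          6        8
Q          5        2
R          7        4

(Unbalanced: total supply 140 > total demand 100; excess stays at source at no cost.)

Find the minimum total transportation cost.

One minimum-cost allocation:
  P->Florist1: 60 × £6 = £360
  Q->Florist1: 20 × £5 = £100
  Q->Florist2: 20 × £2 = £40
Total = 360 + 100 + 40 = £500.
(Supply check: P ships 60; Q ships 40; R ships 0.)

500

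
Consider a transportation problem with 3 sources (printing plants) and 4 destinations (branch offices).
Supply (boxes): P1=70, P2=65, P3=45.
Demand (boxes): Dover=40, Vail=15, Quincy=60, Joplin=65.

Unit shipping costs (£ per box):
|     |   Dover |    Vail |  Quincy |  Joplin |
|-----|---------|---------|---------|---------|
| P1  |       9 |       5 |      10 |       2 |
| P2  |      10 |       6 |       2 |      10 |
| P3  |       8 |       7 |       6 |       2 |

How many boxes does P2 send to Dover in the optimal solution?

The minimum-cost plan:
  P1–Vail: 10 boxes
  P1–Joplin: 60 boxes
  P2–Vail: 5 boxes
  P2–Quincy: 60 boxes
  P3–Dover: 40 boxes
  P3–Joplin: 5 boxes
Total cost = £650.
The route P2→Dover is not used.

0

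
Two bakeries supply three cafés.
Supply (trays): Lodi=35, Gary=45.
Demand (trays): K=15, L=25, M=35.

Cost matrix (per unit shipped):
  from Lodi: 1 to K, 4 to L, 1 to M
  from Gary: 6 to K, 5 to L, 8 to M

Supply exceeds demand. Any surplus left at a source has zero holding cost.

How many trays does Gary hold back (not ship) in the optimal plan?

5

An optimal plan:
  Lodi–M: 35 × 1 = 35
  Gary–K: 15 × 6 = 90
  Gary–L: 25 × 5 = 125
Total cost = 250.
Gary ships 40 of its 45, leaving 5.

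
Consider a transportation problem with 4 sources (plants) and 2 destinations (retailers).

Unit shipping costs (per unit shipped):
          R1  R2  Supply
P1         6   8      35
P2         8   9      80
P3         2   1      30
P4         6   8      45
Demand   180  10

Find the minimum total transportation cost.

An optimal shipping plan:
  P1–R1: 35 × 6 = 210
  P2–R1: 80 × 8 = 640
  P3–R1: 20 × 2 = 40
  P3–R2: 10 × 1 = 10
  P4–R1: 45 × 6 = 270
Total = 210 + 640 + 40 + 10 + 270 = 1170.

1170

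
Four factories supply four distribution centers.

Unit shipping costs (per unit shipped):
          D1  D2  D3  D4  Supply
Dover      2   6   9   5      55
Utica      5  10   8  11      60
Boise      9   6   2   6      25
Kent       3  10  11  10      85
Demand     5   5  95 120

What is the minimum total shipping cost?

A cheapest plan:
  Dover->D4: 55 pallets
  Utica->D3: 60 pallets
  Boise->D3: 25 pallets
  Kent->D1: 5 pallets
  Kent->D2: 5 pallets
  Kent->D3: 10 pallets
  Kent->D4: 65 pallets
Total cost = 1630.

1630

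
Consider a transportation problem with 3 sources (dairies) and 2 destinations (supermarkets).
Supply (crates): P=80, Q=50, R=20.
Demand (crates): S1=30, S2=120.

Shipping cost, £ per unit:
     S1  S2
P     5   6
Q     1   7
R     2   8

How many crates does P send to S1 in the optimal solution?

Optimal shipments:
  P to S2: 80 × £6 = £480
  Q to S1: 30 × £1 = £30
  Q to S2: 20 × £7 = £140
  R to S2: 20 × £8 = £160
Total cost = £810.
The route P→S1 is not used.

0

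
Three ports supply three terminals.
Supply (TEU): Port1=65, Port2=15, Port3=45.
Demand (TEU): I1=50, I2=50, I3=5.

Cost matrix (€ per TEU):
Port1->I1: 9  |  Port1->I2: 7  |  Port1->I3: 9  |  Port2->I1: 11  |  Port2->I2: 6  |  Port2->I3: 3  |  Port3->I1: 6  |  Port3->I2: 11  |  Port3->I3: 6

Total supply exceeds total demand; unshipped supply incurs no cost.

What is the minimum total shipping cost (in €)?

670

An optimal shipping plan:
  Port1 to I1: 5 × €9 = €45
  Port1 to I2: 40 × €7 = €280
  Port2 to I2: 10 × €6 = €60
  Port2 to I3: 5 × €3 = €15
  Port3 to I1: 45 × €6 = €270
Total = 45 + 280 + 60 + 15 + 270 = €670.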